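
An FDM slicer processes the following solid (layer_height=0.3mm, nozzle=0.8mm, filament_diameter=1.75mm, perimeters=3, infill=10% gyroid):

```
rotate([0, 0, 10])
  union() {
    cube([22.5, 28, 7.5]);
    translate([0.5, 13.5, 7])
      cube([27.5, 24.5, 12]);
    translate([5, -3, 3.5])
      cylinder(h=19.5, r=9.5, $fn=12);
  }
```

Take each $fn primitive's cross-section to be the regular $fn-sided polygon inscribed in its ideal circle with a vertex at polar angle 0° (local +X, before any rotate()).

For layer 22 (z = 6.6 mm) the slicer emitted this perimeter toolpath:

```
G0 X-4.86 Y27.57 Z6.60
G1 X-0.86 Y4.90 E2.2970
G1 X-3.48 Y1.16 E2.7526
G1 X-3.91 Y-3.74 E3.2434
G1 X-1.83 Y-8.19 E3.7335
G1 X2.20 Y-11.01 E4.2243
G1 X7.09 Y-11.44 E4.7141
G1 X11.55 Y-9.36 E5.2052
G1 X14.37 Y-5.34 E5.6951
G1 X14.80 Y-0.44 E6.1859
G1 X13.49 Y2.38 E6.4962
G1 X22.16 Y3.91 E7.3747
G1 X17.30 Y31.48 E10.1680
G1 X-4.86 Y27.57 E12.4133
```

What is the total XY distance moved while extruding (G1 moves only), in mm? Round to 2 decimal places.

124.41 mm

Sum the Euclidean lengths of each G1 segment: total = 124.41 mm.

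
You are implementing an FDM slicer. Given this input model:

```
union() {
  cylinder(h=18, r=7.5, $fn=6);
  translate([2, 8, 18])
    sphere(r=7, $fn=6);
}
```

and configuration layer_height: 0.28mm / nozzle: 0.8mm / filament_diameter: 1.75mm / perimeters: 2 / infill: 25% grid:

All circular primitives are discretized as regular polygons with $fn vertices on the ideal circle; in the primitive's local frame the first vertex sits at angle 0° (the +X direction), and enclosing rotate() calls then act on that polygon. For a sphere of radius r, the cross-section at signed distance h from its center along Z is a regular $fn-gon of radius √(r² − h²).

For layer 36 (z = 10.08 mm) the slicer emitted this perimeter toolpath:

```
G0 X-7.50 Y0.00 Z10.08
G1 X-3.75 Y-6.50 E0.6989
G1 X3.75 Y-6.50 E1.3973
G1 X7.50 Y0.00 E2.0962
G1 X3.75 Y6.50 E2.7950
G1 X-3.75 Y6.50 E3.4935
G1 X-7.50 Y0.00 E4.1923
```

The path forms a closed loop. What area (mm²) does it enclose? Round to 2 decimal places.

Apply the shoelace formula to the sequence of (X, Y) vertices; enclosed area = 146.25 mm².

146.25 mm²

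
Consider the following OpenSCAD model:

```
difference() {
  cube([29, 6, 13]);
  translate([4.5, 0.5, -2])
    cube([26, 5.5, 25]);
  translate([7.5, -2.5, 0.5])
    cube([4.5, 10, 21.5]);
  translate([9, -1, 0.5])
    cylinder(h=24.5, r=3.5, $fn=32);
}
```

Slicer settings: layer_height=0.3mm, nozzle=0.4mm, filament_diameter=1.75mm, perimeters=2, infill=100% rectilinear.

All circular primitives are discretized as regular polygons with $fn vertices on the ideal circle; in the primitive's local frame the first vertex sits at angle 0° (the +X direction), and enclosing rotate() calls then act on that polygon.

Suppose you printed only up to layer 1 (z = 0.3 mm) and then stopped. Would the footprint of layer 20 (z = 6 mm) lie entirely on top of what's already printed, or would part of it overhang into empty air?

entirely on top

Compare the two slices. At z = 0.3: the 29×6 cube contributes its full rectangle (area 174.00 mm²); the 26×5.5 cube at (4.5, 0.5) contributes its full rectangle (area 143.00 mm²); the cube at (7.5, -2.5) does not reach this height (z outside [0.5, 22]); the cylinder at (9, -1) does not reach this height (z outside [0.5, 25]); Subtracting the remaining from the first: starting from the 29×6 cube (174.00 mm²), the 26×5.5 cube at (4.5, 0.5) partially overlaps it — only the 134.75 mm² overlap (of its 143.00 mm²) is removed, clipping the outline — area = 39.25 mm². At z = 6: the 29×6 cube contributes its full rectangle (area 174.00 mm²); the cube at (4.5, 0.5) (footprint 26×5.5) is included at this height (area 143.00 mm²); the cube at (7.5, -2.5) is present — its section is the full 4.5×10 rectangle (area 45.00 mm²); the r=3.5 cylinder at (9, -1) contributes a regular 32-gon of circumradius 3.5 (area = (32/2)·3.500²·sin(360°/32) = 38.24 mm²); After the difference (first − rest): starting from the 29×6 cube (174.00 mm²), the 26×5.5 cube at (4.5, 0.5) partially overlaps it — only the 134.75 mm² overlap (of its 143.00 mm²) is removed, clipping the outline; the 4.5×10 cube at (7.5, -2.5) partially overlaps it — only the 2.25 mm² overlap (of its 45.00 mm²) is removed, clipping the outline; the r=3.5 cylinder at (9, -1) partially overlaps it — only the 1.00 mm² overlap (of its 38.24 mm²) is removed, clipping the outline — area = 36.00 mm². Checking containment: the cross-section at z = 6 is a subset of the cross-section at z = 0.3.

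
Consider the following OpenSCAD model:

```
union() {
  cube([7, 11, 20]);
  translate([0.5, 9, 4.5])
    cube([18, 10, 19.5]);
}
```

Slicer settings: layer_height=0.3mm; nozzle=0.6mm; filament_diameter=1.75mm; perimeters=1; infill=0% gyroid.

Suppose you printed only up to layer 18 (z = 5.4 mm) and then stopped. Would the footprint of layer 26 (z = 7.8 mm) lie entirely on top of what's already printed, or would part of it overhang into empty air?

entirely on top

Compare the two slices. At z = 5.4: the cube is present — its section is the full 7×11 rectangle (area 77.00 mm²); the cube at (0.5, 9) is present — its section is the full 18×10 rectangle (area 180.00 mm²); Merging all regions: the regions partially overlap — summed areas 257.00 mm² minus the doubly-counted overlap 13.00 mm² gives 244.00 mm² — area = 244.00 mm². At z = 7.8: the cube is present — its section is the full 7×11 rectangle (area 77.00 mm²); the cube at (0.5, 9) (footprint 18×10) is included at this height (area 180.00 mm²); Taking the union: the regions partially overlap — summed areas 257.00 mm² minus the doubly-counted overlap 13.00 mm² gives 244.00 mm² — area = 244.00 mm². Checking containment: the cross-section at z = 7.8 is a subset of the cross-section at z = 5.4.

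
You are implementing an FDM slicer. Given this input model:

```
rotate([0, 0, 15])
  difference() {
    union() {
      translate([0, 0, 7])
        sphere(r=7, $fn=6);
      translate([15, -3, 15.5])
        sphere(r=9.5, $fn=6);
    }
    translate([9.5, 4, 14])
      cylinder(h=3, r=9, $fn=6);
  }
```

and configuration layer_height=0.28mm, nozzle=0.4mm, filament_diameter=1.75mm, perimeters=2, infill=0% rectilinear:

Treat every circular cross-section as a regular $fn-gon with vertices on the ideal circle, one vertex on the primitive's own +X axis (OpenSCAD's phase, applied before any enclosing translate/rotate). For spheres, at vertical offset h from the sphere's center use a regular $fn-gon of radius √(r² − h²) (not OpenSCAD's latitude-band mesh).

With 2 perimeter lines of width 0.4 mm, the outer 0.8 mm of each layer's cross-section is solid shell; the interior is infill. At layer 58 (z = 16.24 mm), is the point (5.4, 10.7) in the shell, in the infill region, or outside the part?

outside

At z = 16.24 mm: the sphere is not intersected at this z (|z−center|=9.240 > r=7); the sphere at (15, -3): section is a regular 6-gon, circumradius = √(r²−h²) = √(9.5²−0.74²) = 9.471; Merging all regions: only the r=9.5 sphere at (15, -3) is present, so the union is just that shape — 1 connected region; the cylinder at (9.5, 4): section is a regular 6-gon, circumradius r=9; Taking the first minus the rest: starting from that combined region, the r=9 cylinder at (9.5, 4) partially overlaps it — only the 79.14 mm² overlap (of its 210.44 mm²) is removed, clipping the outline — 1 connected region; (whole slice rotated 15° about Z — lengths, areas and connectivity unchanged). Overall, the cross-section is a single solid region. Undo the 15° rotation: the query point maps to (7.985, 8.938) in the un-rotated model frame. The nearest boundary edge runs (18.50, 4.00)→(17.81, 5.20); distance from the point to it = 10.51 mm. The point is not inside any of the regions above, so it lies outside the cross-section (10.51 mm from the nearest boundary).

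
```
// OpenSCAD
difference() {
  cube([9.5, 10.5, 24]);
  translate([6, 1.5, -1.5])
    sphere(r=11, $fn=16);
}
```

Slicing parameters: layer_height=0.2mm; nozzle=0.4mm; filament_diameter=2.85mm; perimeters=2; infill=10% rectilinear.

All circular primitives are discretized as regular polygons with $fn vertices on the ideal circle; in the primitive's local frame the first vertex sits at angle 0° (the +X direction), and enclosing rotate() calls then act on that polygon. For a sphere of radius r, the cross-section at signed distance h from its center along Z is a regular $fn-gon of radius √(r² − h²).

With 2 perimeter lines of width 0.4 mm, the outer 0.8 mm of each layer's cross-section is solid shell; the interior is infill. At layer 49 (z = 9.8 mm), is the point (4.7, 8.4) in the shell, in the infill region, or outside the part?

infill

At z = 9.8 mm: the cube (footprint 9.5×10.5) is included at this height; the sphere at (6, 1.5) does not reach this height (|z−center|=11.300 > r=11); After the difference (first − rest): none of the subtracted shapes is present at this height, so the 9.5×10.5 cube is unchanged — 1 connected region. Overall, the cross-section is a single solid region. The nearest boundary edge runs (9.50, 10.50)→(0.00, 10.50); distance from the point to it = 2.10 mm. The point is inside the cross-section and 2.10 mm from the nearest boundary — more than the 0.8 mm shell width (2 × 0.4), so it's in the infill interior.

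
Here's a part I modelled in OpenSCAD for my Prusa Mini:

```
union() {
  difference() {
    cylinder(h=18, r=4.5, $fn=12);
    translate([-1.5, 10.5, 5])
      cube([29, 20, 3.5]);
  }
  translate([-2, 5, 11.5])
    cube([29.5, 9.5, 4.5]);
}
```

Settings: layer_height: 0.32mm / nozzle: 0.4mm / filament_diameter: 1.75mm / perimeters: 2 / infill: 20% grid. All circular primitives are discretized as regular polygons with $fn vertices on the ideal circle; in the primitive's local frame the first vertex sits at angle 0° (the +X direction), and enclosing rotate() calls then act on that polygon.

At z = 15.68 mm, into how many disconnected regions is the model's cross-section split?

At z = 15.68 mm: the r=4.5 cylinder gives a regular 12-gon of circumradius 4.5 (constant along its height); the cube at (-1.5, 10.5) does not reach this height (z outside [5, 8.5]); Subtracting the remaining from the first: none of the subtracted shapes is present at this height, so the r=4.5 cylinder is unchanged — 1 connected region; the cube at (-2, 5) is present — its section is the full 29.5×9.5 rectangle; Merging all regions: the 2 present regions are separate (no shared area or edge), so areas and boundary lengths simply add and each stays a separate island — 2 connected regions. The result has 2 disconnected regions.

2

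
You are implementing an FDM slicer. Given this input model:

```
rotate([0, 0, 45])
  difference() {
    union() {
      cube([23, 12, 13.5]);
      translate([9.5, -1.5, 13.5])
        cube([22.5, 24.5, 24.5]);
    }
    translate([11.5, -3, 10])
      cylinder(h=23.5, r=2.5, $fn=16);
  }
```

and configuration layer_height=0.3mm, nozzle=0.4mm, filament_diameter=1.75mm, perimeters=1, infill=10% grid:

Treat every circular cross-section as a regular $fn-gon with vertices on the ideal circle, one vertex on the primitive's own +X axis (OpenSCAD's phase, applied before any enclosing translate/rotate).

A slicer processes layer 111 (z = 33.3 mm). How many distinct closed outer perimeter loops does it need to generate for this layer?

1

At z = 33.3 mm: the cube is absent (z outside [0, 13.5]); the cube at (9.5, -1.5) (footprint 22.5×24.5) is included at this height; Combining (union): only the 22.5×24.5 cube at (9.5, -1.5) is present, so the union is just that shape — 1 connected region; the r=2.5 cylinder at (11.5, -3) gives a regular 16-gon of circumradius 2.5 (constant along its height); After the difference (first − rest): starting from that combined region, the r=2.5 cylinder at (11.5, -3) partially overlaps it — only the 2.65 mm² overlap (of its 19.13 mm²) is removed, clipping the outline — 1 connected region; (rotated 45° about Z; rotation is an isometry so areas/perimeters/island counts are preserved). The result has 1 disconnected region.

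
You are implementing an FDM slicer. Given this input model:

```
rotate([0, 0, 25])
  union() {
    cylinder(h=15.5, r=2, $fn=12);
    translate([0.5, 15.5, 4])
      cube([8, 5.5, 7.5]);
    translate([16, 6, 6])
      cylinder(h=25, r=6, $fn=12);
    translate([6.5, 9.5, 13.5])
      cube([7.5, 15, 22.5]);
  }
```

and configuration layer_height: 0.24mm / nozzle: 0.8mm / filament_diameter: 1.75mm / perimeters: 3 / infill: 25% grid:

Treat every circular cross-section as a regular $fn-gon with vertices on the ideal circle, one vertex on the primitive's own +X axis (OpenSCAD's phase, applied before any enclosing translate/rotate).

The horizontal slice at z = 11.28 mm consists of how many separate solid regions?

At z = 11.28 mm: the r=2 cylinder gives a regular 12-gon of circumradius 2 (constant along its height); the cube at (0.5, 15.5) (footprint 8×5.5) is included at this height; the r=6 cylinder at (16, 6) gives a regular 12-gon of circumradius 6 (constant along its height); the cube at (6.5, 9.5) is not intersected at this z (z outside [13.5, 36]); Combining (union): the 3 present regions are separate (no shared area or edge), so areas and boundary lengths simply add and each stays a separate island — 3 connected regions; (rotated 25° about Z; rotation is an isometry so areas/perimeters/island counts are preserved). The result has 3 disconnected regions.

3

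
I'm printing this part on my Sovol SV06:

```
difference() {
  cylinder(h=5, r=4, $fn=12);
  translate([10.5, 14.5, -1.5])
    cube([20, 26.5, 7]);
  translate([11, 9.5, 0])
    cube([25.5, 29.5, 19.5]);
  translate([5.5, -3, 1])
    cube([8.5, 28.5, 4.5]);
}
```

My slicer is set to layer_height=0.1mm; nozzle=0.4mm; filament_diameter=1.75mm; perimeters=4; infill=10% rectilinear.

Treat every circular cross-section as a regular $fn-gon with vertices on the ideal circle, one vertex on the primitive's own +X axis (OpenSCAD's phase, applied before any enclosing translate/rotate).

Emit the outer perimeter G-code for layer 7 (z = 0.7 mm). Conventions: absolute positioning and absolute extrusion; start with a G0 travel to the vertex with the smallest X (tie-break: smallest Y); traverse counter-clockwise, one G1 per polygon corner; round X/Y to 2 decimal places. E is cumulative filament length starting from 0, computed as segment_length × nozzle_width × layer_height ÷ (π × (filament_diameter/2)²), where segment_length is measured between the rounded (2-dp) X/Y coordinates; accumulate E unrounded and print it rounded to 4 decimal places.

G0 X-4.00 Y0.00 Z0.70
G1 X-3.46 Y-2.00 E0.0345
G1 X-2.00 Y-3.46 E0.0688
G1 X0.00 Y-4.00 E0.1032
G1 X2.00 Y-3.46 E0.1377
G1 X3.46 Y-2.00 E0.1720
G1 X4.00 Y0.00 E0.2065
G1 X3.46 Y2.00 E0.2409
G1 X2.00 Y3.46 E0.2753
G1 X0.00 Y4.00 E0.3097
G1 X-2.00 Y3.46 E0.3442
G1 X-3.46 Y2.00 E0.3785
G1 X-4.00 Y0.00 E0.4130

At z = 0.7 mm: the r=4 cylinder gives a regular 12-gon of circumradius 4 (constant along its height); the cube at (10.5, 14.5) is present — its section is the full 20×26.5 rectangle; the 25.5×29.5 cube at (11, 9.5) contributes its full rectangle; the cube at (5.5, -3) does not reach this height (z outside [1, 5.5]); Taking the first minus the rest: starting from the r=4 cylinder, the 20×26.5 cube at (10.5, 14.5) misses the remaining region (no effect); the 25.5×29.5 cube at (11, 9.5) misses the remaining region (no effect) — 1 connected region. The outline is a single polygon with 12 vertices. Extrusion per mm of travel: 0.4 × 0.1 / (π × 0.875²) = 0.016630. Accumulating E over each segment gives final E = 0.4130.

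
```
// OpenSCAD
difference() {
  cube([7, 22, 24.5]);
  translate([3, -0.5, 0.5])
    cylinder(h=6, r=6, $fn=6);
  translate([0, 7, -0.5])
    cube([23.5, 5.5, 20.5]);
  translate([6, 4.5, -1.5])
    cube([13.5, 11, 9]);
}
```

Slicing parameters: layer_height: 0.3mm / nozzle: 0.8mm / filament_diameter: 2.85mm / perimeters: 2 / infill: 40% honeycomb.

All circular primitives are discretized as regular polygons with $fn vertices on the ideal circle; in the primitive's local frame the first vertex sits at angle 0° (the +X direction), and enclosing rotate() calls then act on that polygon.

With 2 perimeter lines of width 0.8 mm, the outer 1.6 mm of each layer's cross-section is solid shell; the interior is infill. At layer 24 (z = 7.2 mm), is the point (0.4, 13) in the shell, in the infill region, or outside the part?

shell

At z = 7.2 mm: the cube (footprint 7×22) is included at this height; the cylinder at (3, -0.5) is absent (z outside [0.5, 6.5]); the cube at (0, 7) is present — its section is the full 23.5×5.5 rectangle; the cube at (6, 4.5) (footprint 13.5×11) is included at this height; Taking the first minus the rest: starting from the 7×22 cube, the 23.5×5.5 cube at (0, 7) partially overlaps it — only the 38.50 mm² overlap (of its 129.25 mm²) is removed, clipping the outline; the 13.5×11 cube at (6, 4.5) partially overlaps it — only the 5.50 mm² overlap (of its 148.50 mm²) is removed, clipping the outline — 2 connected regions. Overall, the cross-section has 2 separate islands. The nearest boundary edge runs (0.00, 12.50)→(0.00, 22.00); distance from the point to it = 0.40 mm. (Shell/infill is judged within the island containing the point — the largest one.) The point is inside the cross-section, 0.40 mm from the nearest boundary — within the 1.6 mm shell band (2 × 0.8).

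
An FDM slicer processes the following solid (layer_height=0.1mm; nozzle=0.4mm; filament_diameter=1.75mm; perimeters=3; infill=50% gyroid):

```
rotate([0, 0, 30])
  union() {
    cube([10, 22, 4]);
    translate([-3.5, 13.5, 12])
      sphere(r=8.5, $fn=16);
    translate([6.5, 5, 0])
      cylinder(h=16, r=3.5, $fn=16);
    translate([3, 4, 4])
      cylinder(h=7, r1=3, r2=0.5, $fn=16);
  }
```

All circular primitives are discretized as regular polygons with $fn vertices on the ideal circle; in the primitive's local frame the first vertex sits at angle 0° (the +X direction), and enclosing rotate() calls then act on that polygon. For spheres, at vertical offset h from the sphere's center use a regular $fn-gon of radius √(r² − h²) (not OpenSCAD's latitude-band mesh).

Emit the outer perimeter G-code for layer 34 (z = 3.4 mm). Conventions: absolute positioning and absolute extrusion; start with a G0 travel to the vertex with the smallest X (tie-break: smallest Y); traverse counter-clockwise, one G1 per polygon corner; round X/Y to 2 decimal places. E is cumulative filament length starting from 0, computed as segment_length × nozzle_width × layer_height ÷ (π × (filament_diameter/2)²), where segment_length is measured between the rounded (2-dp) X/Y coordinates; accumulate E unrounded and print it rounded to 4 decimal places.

At z = 3.4 mm: the cube (footprint 10×22) is included at this height; the sphere at (-3.5, 13.5) does not reach this height (|z−center|=8.600 > r=8.5); the r=3.5 cylinder at (6.5, 5) gives a regular 16-gon of circumradius 3.5 (constant along its height); the cone at (3, 4) is not intersected at this z (z outside [4, 11]); Taking the union: the r=3.5 cylinder at (6.5, 5) lies entirely inside the 10×22 cube, so the union is just the 10×22 cube — 1 connected region; (whole slice rotated 30° about Z — lengths, areas and connectivity unchanged). The outline is a single polygon with 4 vertices. Extrusion per mm of travel: 0.4 × 0.1 / (π × 0.875²) = 0.016630. Accumulating E over each segment gives final E = 1.0642.

G0 X-11.00 Y19.05 Z3.40
G1 X0.00 Y0.00 E0.3658
G1 X8.66 Y5.00 E0.5321
G1 X-2.34 Y24.05 E0.8979
G1 X-11.00 Y19.05 E1.0642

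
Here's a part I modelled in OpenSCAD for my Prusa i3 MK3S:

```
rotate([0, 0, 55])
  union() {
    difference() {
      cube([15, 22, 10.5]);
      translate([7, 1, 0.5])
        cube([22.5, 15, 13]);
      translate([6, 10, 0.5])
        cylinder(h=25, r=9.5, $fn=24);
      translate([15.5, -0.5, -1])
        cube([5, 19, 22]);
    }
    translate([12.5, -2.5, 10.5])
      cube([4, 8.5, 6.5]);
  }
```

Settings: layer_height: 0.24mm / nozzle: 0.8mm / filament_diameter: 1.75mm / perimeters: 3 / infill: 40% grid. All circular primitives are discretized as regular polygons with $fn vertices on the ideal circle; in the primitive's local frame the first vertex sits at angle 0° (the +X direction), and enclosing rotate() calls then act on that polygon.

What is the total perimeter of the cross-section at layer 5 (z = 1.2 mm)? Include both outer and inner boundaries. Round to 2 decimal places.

At z = 1.2 mm: the cube is present — its section is the full 15×22 rectangle (perimeter 74.00 mm); the cube at (7, 1) (footprint 22.5×15) is included at this height (perimeter 75.00 mm); the cylinder at (6, 10): section is a regular 24-gon, circumradius r=9.5 (perimeter = 2·24·9.500·sin(180°/24) = 59.52 mm); the cube at (15.5, -0.5) is present — its section is the full 5×19 rectangle (perimeter 48.00 mm); Taking the first minus the rest: starting from the 15×22 cube, the 22.5×15 cube at (7, 1) partially overlaps it — only the 120.00 mm² overlap (of its 337.50 mm²) is removed, clipping the outline; the r=9.5 cylinder at (6, 10) partially overlaps it — only the 138.53 mm² overlap (of its 280.30 mm²) is removed, clipping the outline; the 5×19 cube at (15.5, -0.5) misses the remaining region (no effect) — boundary = 76.67 mm; the cube at (12.5, -2.5) does not reach this height (z outside [10.5, 17]); Combining (union): only that combined region is present, so the union is just that shape — boundary = 76.67 mm; (rotated 55° about Z; rotation is an isometry so areas/perimeters/island counts are preserved). Overall, the cross-section has 2 separate islands. Total boundary length (outer) = 76.67 mm.

76.67 mm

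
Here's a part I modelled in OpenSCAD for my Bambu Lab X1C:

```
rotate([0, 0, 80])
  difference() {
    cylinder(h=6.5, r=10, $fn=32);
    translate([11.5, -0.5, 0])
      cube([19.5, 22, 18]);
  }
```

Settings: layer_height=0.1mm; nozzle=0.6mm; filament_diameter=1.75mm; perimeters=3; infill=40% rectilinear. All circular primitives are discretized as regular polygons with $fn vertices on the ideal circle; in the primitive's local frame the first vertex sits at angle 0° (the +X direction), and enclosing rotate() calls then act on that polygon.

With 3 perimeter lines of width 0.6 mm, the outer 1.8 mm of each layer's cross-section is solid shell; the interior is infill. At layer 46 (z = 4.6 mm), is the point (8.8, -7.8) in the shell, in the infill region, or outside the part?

At z = 4.6 mm: the r=10 cylinder gives a regular 32-gon of circumradius 10 (constant along its height); the 19.5×22 cube at (11.5, -0.5) contributes its full rectangle; Subtracting the remaining from the first: starting from the r=10 cylinder, the 19.5×22 cube at (11.5, -0.5) misses the remaining region (no effect) — 1 connected region; (whole slice rotated 80° about Z — lengths, areas and connectivity unchanged). Overall, the cross-section is a single solid region. Undo the 80° rotation: the query point maps to (-6.153, -10.021) in the un-rotated model frame. The nearest boundary edge runs (-3.83, -9.24)→(-5.56, -8.31); distance from the point to it = 1.79 mm. The point is not inside any of the regions above, so it lies outside the cross-section (1.79 mm from the nearest boundary).

outside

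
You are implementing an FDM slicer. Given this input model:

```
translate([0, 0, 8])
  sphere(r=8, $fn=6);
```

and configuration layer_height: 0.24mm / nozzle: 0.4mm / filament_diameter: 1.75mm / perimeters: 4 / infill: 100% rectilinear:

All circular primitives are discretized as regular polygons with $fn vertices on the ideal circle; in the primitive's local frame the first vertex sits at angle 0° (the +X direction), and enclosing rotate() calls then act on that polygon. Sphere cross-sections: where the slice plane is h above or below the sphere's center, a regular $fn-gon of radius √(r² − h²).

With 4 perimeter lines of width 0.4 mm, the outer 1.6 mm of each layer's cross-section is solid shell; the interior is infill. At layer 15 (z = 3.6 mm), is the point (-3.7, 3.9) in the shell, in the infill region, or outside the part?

At z = 3.6 mm: the sphere: section is a regular 6-gon, circumradius = √(r²−h²) = √(8²−4.4²) = 6.681. Overall, the cross-section is a single solid region. The nearest boundary edge runs (-3.34, 5.79)→(-6.68, 0.00); distance from the point to it = 0.63 mm. The point is inside the cross-section, 0.63 mm from the nearest boundary — within the 1.6 mm shell band (4 × 0.4).

shell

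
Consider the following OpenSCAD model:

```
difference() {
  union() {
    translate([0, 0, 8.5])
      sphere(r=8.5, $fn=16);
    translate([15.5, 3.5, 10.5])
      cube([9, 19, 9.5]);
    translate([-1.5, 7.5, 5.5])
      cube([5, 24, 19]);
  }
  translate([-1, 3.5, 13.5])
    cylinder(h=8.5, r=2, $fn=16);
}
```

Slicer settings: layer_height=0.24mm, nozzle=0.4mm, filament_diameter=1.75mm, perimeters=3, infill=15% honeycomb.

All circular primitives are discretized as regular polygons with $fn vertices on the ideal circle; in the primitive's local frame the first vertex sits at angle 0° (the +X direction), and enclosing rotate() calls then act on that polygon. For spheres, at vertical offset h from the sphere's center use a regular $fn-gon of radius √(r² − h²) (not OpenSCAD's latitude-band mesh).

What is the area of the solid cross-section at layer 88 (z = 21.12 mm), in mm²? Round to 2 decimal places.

At z = 21.12 mm: the sphere is not intersected at this z (|z−center|=12.620 > r=8.5); the cube at (15.5, 3.5) does not reach this height (z outside [10.5, 20]); the 5×24 cube at (-1.5, 7.5) contributes its full rectangle (area 120.00 mm²); Merging all regions: only the 5×24 cube at (-1.5, 7.5) is present, so the union is just that shape — area = 120.00 mm²; the cylinder at (-1, 3.5): section is a regular 16-gon, circumradius r=2 (area = (16/2)·2.000²·sin(360°/16) = 12.25 mm²); Taking the first minus the rest: starting from that combined region (120.00 mm²), the r=2 cylinder at (-1, 3.5) misses the remaining region (no effect) — area = 120.00 mm². Overall, the cross-section is a single solid region. Net area = 120.00 mm².

120.00 mm²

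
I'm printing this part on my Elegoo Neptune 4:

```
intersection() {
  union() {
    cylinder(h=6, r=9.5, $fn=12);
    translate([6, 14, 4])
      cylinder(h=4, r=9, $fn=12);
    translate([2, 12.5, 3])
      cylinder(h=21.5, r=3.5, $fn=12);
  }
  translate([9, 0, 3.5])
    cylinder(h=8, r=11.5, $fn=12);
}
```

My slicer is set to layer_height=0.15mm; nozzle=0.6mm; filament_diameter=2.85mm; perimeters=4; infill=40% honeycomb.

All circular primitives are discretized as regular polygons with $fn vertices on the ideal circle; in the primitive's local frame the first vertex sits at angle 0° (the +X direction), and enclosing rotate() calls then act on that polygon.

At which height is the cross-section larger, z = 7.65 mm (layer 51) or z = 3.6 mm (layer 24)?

layer 24 (z = 3.6 mm)

Layer 51 (z = 7.65): the cylinder does not reach this height (z outside [0, 6]); the cylinder at (6, 14): section is a regular 12-gon, circumradius r=9 (area = (12/2)·9.000²·sin(360°/12) = 243.00 mm²); the r=3.5 cylinder at (2, 12.5) contributes a regular 12-gon of circumradius 3.5 (area = (12/2)·3.500²·sin(360°/12) = 36.75 mm²); Taking the union: the r=3.5 cylinder at (2, 12.5) lies entirely inside the r=9 cylinder at (6, 14), so the union is just the r=9 cylinder at (6, 14) — area = 243.00 mm²; the cylinder at (9, 0): section is a regular 12-gon, circumradius r=11.5 (area = (12/2)·11.500²·sin(360°/12) = 396.75 mm²); Keeping only the common overlap: the r=11.5 cylinder at (9, 0) partially overlaps that combined region; clipping to the common part keeps 54.42 mm² — area = 54.42 mm². So its area = 54.42 mm². Layer 24 (z = 3.6): the r=9.5 cylinder gives a regular 12-gon of circumradius 9.5 (constant along its height) (area = (12/2)·9.500²·sin(360°/12) = 270.75 mm²); the cylinder at (6, 14) is not intersected at this z (z outside [4, 8]); the r=3.5 cylinder at (2, 12.5) gives a regular 12-gon of circumradius 3.5 (constant along its height) (area = (12/2)·3.500²·sin(360°/12) = 36.75 mm²); Merging all regions: the 2 present regions are separate (no shared area or edge), so areas and boundary lengths simply add and each stays a separate island — area = 307.50 mm²; the r=11.5 cylinder at (9, 0) gives a regular 12-gon of circumradius 11.5 (constant along its height) (area = (12/2)·11.500²·sin(360°/12) = 396.75 mm²); Taking the intersection: the r=11.5 cylinder at (9, 0) partially overlaps that combined region; clipping to the common part keeps 150.89 mm² — area = 150.89 mm². So its area = 150.89 mm². Layer 24 is larger (150.89 vs 54.42 mm²).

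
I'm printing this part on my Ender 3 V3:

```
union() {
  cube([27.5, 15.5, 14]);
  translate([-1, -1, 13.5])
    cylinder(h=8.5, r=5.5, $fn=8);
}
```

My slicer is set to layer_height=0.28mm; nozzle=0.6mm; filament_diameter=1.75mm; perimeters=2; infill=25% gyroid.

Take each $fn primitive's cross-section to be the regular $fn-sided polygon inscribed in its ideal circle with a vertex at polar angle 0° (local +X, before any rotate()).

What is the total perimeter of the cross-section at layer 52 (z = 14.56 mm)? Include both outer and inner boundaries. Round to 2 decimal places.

33.68 mm

At z = 14.56 mm: the cube does not reach this height (z outside [0, 14]); the r=5.5 cylinder at (-1, -1) contributes a regular 8-gon of circumradius 5.5 (perimeter = 2·8·5.500·sin(180°/8) = 33.68 mm); Taking the union: only the r=5.5 cylinder at (-1, -1) is present, so the union is just that shape — boundary = 33.68 mm. Overall, the cross-section is a single solid region. Total boundary length (outer) = 33.68 mm.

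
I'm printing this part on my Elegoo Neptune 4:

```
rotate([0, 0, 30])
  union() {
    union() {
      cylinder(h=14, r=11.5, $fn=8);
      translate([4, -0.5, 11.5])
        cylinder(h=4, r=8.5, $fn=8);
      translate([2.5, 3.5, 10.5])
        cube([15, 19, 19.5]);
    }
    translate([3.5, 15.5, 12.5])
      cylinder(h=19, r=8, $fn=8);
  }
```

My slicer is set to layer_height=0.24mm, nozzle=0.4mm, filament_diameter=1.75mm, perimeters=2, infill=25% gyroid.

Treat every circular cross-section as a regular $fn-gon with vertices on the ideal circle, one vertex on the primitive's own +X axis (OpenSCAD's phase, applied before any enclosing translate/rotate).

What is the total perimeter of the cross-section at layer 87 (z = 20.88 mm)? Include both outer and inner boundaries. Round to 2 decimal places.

At z = 20.88 mm: the cylinder does not reach this height (z outside [0, 14]); the cylinder at (4, -0.5) is absent (z outside [11.5, 15.5]); the cube at (2.5, 3.5) (footprint 15×19) is included at this height (perimeter 68.00 mm); Combining (union): only the 15×19 cube at (2.5, 3.5) is present, so the union is just that shape — boundary = 68.00 mm; the r=8 cylinder at (3.5, 15.5) contributes a regular 8-gon of circumradius 8 (perimeter = 2·8·8.000·sin(180°/8) = 48.98 mm); Merging all regions: the regions partially overlap (shared area 104.10 mm²), so the edge portions inside another operand are dropped and the merged outline is re-measured after clipping — boundary = 76.02 mm; (whole slice rotated 30° about Z — lengths, areas and connectivity unchanged). Overall, the cross-section is a single solid region. Total boundary length (outer) = 76.02 mm.

76.02 mm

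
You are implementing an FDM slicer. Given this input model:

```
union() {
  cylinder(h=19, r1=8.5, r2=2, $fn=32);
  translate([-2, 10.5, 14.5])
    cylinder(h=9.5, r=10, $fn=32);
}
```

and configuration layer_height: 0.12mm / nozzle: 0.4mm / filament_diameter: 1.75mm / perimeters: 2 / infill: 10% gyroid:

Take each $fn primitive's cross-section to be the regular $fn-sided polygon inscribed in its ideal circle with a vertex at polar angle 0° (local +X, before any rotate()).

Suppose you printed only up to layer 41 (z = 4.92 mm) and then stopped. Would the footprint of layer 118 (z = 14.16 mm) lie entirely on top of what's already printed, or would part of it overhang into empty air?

entirely on top

Compare the two slices. At z = 4.92: the cone contributes a regular 32-gon of circumradius 6.817 (interpolated between r1=8.5 and r2=2 at t=0.259) (area = (32/2)·6.817²·sin(360°/32) = 145.05 mm²); the cylinder at (-2, 10.5) is not intersected at this z (z outside [14.5, 24]); Combining (union): only the cone is present, so the union is just that shape — area = 145.05 mm². At z = 14.16: the cone contributes a regular 32-gon of circumradius 3.656 (interpolated between r1=8.5 and r2=2 at t=0.745) (area = (32/2)·3.656²·sin(360°/32) = 41.72 mm²); the cylinder at (-2, 10.5) is absent (z outside [14.5, 24]); Taking the union: only the cone is present, so the union is just that shape — area = 41.72 mm². Checking containment: the cross-section at z = 14.16 is a subset of the cross-section at z = 4.92.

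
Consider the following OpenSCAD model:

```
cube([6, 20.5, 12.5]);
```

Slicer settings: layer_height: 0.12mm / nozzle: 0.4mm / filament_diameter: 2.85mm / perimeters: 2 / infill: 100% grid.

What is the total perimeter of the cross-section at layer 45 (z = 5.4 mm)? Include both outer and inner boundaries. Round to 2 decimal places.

53.00 mm

At z = 5.4 mm: the cube is present — its section is the full 6×20.5 rectangle (perimeter 53.00 mm). Overall, the cross-section is a single solid region. Total boundary length (outer) = 53.00 mm.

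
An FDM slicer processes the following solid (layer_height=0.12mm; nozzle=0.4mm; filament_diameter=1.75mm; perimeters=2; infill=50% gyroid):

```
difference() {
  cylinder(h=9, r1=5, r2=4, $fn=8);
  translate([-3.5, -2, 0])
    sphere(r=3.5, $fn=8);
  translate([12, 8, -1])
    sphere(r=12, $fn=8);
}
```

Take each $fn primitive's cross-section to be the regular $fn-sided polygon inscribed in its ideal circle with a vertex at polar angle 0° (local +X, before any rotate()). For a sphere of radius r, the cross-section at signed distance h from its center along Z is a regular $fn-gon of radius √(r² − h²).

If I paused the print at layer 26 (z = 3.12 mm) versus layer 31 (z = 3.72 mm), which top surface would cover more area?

Layer 26 (z = 3.12): the cone contributes a regular 8-gon of circumradius 4.653 (interpolated between r1=5 and r2=4 at t=0.347) (area = (8/2)·4.653²·sin(360°/8) = 61.25 mm²); the r=3.5 sphere at (-3.5, -2) contributes a regular 8-gon of circumradius √(3.5²−3.12²) = 1.586 (area = (8/2)·1.586²·sin(360°/8) = 7.12 mm²); the r=12 sphere at (12, 8) contributes a regular 8-gon of circumradius √(12²−4.12²) = 11.271 (area = (8/2)·11.271²·sin(360°/8) = 359.28 mm²); Taking the first minus the rest: starting from the cone (61.25 mm²), the r=3.5 sphere at (-3.5, -2) partially overlaps it — only the 4.42 mm² overlap (of its 7.12 mm²) is removed, clipping the outline; the r=12 sphere at (12, 8) partially overlaps it — only the 2.15 mm² overlap (of its 359.28 mm²) is removed, clipping the outline — area = 54.67 mm². So its area = 54.67 mm². Layer 31 (z = 3.72): the cone (r1=5→r2=4) has section circumradius 4.587 here — a regular 8-gon (area = (8/2)·4.587²·sin(360°/8) = 59.50 mm²); the sphere at (-3.5, -2) does not reach this height (|z−center|=3.720 > r=3.5); the sphere at (12, 8): section is a regular 8-gon, circumradius = √(r²−h²) = √(12²−4.72²) = 11.033 (area = (8/2)·11.033²·sin(360°/8) = 344.28 mm²); Taking the first minus the rest: starting from the cone (59.50 mm²), the r=12 sphere at (12, 8) partially overlaps it — only the 0.98 mm² overlap (of its 344.28 mm²) is removed, clipping the outline — area = 58.53 mm². So its area = 58.53 mm². Layer 31 is larger (58.53 vs 54.67 mm²).

layer 31 (z = 3.72 mm)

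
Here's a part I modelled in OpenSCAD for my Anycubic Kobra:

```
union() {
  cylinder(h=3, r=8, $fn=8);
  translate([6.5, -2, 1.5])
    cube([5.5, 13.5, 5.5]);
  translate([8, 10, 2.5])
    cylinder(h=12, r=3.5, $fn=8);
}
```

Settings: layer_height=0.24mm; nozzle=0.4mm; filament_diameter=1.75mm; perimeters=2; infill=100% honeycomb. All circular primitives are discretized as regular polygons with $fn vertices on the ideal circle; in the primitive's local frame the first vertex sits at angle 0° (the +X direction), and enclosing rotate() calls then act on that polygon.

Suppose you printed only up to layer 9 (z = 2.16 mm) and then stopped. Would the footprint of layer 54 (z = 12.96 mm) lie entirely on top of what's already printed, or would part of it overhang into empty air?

part overhangs

Compare the two slices. At z = 2.16: the r=8 cylinder gives a regular 8-gon of circumradius 8 (constant along its height) (area = (8/2)·8.000²·sin(360°/8) = 181.02 mm²); the cube at (6.5, -2) is present — its section is the full 5.5×13.5 rectangle (area 74.25 mm²); the cylinder at (8, 10) does not reach this height (z outside [2.5, 14.5]); Combining (union): the regions partially overlap — summed areas 255.27 mm² minus the doubly-counted overlap 4.89 mm² gives 250.38 mm² — area = 250.38 mm². At z = 12.96: the cylinder is absent (z outside [0, 3]); the cube at (6.5, -2) is absent (z outside [1.5, 7]); the cylinder at (8, 10): section is a regular 8-gon, circumradius r=3.5 (area = (8/2)·3.500²·sin(360°/8) = 34.65 mm²); Taking the union: only the r=3.5 cylinder at (8, 10) is present, so the union is just that shape — area = 34.65 mm². Checking containment: at z = 12.96 the cross-section extends beyond the z = 2.16 cross-section by about 14.17 mm².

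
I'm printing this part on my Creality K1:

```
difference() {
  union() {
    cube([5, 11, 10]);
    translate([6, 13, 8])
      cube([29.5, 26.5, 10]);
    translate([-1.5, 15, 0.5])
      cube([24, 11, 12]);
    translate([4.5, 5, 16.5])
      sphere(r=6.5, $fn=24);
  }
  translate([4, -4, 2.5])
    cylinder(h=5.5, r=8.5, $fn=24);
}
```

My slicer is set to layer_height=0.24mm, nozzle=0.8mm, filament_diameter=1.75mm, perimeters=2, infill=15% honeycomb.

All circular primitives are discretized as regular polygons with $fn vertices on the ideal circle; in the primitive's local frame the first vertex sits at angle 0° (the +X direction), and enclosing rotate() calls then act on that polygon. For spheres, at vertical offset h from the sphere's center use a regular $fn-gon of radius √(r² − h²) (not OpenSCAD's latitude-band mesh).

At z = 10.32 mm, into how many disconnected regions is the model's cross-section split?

2

At z = 10.32 mm: the cube is not intersected at this z (z outside [0, 10]); the cube at (6, 13) (footprint 29.5×26.5) is included at this height; the cube at (-1.5, 15) is present — its section is the full 24×11 rectangle; the sphere at (4.5, 5): section is a regular 24-gon, circumradius = √(r²−h²) = √(6.5²−6.18²) = 2.014; Combining (union): the regions partially overlap (shared area 181.50 mm²), so overlapping operands fuse into one piece — 2 connected regions; the cylinder at (4, -4) is not intersected at this z (z outside [2.5, 8]); After the difference (first − rest): none of the subtracted shapes is present at this height, so that combined region is unchanged — 2 connected regions. The result has 2 disconnected regions.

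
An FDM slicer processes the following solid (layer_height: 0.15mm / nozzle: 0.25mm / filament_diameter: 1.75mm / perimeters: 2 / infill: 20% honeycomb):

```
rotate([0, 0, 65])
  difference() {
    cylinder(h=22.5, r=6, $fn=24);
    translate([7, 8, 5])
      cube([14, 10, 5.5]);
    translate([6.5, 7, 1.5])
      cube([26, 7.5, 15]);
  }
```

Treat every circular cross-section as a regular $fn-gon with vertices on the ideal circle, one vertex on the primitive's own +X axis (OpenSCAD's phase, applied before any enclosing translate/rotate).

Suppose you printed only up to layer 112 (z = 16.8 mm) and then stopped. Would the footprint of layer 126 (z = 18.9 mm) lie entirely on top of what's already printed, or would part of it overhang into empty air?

entirely on top

Compare the two slices. At z = 16.8: the r=6 cylinder gives a regular 24-gon of circumradius 6 (constant along its height) (area = (24/2)·6.000²·sin(360°/24) = 111.81 mm²); the cube at (7, 8) is absent (z outside [5, 10.5]); the cube at (6.5, 7) does not reach this height (z outside [1.5, 16.5]); Subtracting the remaining from the first: none of the subtracted shapes is present at this height, so the r=6 cylinder is unchanged — area = 111.81 mm²; (whole slice rotated 65° about Z — lengths, areas and connectivity unchanged). At z = 18.9: the r=6 cylinder contributes a regular 24-gon of circumradius 6 (area = (24/2)·6.000²·sin(360°/24) = 111.81 mm²); the cube at (7, 8) does not reach this height (z outside [5, 10.5]); the cube at (6.5, 7) is not intersected at this z (z outside [1.5, 16.5]); After the difference (first − rest): none of the subtracted shapes is present at this height, so the r=6 cylinder is unchanged — area = 111.81 mm²; (whole slice rotated 65° about Z — lengths, areas and connectivity unchanged). Checking containment: the cross-section at z = 18.9 is a subset of the cross-section at z = 16.8.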